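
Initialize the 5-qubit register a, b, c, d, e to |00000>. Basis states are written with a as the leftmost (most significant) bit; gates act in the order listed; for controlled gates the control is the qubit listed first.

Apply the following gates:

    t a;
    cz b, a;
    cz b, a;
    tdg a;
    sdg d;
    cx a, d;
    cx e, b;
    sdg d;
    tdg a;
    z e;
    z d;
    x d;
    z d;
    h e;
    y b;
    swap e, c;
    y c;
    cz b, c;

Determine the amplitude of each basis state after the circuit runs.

The resulting statevector has amplitude -sqrt(2)/2 on |01010>, -sqrt(2)/2 on |01110>, and 0 on every other basis state.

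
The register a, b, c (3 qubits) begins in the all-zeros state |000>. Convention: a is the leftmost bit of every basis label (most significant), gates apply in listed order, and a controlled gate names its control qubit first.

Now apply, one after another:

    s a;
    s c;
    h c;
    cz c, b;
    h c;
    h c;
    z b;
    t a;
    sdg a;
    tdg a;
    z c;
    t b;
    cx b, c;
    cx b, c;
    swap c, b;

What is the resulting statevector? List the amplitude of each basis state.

The resulting statevector has amplitude sqrt(2)/2 on |000>, -sqrt(2)/2 on |010>, and 0 on every other basis state. Key observation: gates 13-14 undo each other exactly, leaving only the rest of the circuit to track.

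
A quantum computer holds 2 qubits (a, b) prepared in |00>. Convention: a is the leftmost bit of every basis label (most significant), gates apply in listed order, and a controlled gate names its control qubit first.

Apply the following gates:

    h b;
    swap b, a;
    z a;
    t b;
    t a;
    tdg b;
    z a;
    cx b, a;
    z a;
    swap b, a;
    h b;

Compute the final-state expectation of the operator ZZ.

In the final state, ZZ has expectation -sqrt(2)/2.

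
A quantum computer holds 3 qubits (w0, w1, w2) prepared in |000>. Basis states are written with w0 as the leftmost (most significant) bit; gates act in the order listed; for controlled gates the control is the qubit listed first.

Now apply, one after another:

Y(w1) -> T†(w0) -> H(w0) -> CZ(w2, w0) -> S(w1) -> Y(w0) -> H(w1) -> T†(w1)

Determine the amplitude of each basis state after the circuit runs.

The final amplitudes are I/2 on |000>, 0 on |001>, -exp(I*pi/4)/2 on |010>, 0 on |011>, -I/2 on |100>, 0 on |101>, exp(I*pi/4)/2 on |110>, 0 on |111>.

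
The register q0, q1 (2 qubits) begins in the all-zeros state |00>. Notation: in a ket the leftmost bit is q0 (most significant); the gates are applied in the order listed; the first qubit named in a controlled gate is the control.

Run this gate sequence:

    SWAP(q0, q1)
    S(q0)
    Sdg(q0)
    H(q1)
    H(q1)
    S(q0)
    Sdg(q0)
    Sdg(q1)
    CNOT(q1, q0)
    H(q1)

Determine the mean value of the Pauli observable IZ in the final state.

The expectation value of IZ is 0.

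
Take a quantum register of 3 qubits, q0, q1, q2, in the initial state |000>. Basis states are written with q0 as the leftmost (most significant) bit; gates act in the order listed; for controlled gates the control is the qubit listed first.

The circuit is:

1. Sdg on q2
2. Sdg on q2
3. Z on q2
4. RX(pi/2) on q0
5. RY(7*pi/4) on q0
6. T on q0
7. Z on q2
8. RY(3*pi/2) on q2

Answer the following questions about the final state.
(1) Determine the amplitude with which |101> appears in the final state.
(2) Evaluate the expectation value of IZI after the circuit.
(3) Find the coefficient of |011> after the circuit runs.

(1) The amplitude on |101> is sqrt(2 - sqrt(2))*exp(I*pi/4)/4 + sqrt(sqrt(2) + 2)*exp(3*I*pi/4)/4.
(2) The observable IZI averages to 1.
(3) The amplitude on |011> is 0.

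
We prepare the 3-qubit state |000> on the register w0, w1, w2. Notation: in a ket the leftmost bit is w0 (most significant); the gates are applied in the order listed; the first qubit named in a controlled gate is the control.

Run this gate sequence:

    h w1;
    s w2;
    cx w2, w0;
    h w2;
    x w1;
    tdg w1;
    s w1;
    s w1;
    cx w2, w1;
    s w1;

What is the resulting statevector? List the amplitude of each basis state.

The resulting statevector has amplitude 1/2 on |000>, exp(3*I*pi/4)/2 on |001>, -exp(I*pi/4)/2 on |010>, I/2 on |011>, 0 on |100>, 0 on |101>, 0 on |110>, 0 on |111>.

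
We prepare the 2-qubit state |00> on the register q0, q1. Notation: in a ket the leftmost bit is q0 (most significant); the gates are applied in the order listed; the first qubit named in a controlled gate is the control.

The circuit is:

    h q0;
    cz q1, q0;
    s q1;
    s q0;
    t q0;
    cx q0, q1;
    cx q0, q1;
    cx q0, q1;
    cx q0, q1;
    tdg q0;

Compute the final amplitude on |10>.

The amplitude on |10> is sqrt(2)*I/2. Key observation: the block from step 5 through step 10 cancels to the identity and can be dropped.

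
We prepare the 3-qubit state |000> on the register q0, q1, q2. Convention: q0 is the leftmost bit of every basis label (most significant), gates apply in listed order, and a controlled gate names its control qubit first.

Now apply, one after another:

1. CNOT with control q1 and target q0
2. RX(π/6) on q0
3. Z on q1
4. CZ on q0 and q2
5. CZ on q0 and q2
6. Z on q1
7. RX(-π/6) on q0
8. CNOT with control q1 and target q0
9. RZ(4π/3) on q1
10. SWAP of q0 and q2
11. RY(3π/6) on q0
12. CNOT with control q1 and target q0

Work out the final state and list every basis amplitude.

The final amplitudes are -sqrt(2)*exp(I*pi/3)/2 on |000>, -sqrt(2)*exp(I*pi/3)/2 on |100>, and 0 on every other basis state. Key observation: steps 1-8 multiply out to the identity, so the circuit reduces to the remaining gates.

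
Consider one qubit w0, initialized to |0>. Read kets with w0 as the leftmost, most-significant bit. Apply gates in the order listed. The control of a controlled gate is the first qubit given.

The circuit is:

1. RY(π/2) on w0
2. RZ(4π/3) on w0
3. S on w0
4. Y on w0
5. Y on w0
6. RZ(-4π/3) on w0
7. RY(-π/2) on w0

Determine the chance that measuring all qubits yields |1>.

A full measurement returns |1> with probability 1/2.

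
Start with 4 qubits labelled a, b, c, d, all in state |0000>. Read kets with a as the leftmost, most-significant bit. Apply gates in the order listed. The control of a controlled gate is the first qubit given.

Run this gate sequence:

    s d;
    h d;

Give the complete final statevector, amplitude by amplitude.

After the circuit, the state carries amplitude sqrt(2)/2 on |0000>, sqrt(2)/2 on |0001>, and 0 on every other basis state.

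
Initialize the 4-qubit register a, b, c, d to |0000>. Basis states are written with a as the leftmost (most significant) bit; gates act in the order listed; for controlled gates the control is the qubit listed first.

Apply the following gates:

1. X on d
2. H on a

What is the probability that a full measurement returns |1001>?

The probability of measuring |1001> is 1/2.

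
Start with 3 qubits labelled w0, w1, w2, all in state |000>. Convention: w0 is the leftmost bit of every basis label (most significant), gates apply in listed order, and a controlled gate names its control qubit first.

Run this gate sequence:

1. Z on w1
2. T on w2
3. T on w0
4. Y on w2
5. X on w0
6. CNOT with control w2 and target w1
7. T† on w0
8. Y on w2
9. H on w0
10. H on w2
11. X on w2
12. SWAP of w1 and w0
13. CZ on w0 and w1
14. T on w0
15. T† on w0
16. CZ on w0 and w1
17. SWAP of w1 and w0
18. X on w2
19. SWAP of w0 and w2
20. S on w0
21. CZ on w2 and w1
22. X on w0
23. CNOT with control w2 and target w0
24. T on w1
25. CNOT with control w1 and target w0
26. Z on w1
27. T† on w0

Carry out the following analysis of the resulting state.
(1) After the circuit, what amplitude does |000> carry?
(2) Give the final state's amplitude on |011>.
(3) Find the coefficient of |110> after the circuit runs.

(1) The final state's coefficient on |000> equals 0. Key observation: gates 11-18 undo each other exactly, leaving only the rest of the circuit to track.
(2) The final state's coefficient on |011> equals -I/2.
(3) The final state's coefficient on |110> equals -exp(I*pi/4)/2.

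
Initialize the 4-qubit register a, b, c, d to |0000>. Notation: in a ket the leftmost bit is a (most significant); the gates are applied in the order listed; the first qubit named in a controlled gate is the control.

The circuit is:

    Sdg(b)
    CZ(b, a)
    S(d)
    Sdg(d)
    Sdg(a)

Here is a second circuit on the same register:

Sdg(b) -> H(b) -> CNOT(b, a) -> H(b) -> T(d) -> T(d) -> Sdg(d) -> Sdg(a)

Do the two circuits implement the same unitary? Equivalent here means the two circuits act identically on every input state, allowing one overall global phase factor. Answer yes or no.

No: there is an input state on which the two circuits produce genuinely different outputs (not merely differing by a phase).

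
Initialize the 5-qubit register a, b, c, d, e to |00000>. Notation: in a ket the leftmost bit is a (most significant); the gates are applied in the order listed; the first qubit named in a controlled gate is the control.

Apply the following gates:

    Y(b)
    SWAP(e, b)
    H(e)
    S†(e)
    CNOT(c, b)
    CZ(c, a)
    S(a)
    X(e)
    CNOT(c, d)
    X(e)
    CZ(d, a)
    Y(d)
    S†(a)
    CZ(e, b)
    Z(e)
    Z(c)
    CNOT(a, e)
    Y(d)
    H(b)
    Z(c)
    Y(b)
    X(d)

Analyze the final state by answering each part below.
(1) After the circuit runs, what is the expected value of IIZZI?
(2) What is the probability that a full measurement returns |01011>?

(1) The expectation value of IIZZI is -1.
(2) A full measurement returns |01011> with probability 1/4.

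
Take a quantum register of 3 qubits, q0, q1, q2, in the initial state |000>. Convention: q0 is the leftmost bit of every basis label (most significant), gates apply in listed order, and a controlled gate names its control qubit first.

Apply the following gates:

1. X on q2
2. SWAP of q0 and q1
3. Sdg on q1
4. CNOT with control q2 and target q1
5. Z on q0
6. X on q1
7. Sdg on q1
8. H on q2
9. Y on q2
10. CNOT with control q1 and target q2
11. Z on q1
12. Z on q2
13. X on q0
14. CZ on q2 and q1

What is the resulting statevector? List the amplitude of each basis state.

The final amplitudes are sqrt(2)*I/2 on |100>, -sqrt(2)*I/2 on |101>, and 0 on every other basis state.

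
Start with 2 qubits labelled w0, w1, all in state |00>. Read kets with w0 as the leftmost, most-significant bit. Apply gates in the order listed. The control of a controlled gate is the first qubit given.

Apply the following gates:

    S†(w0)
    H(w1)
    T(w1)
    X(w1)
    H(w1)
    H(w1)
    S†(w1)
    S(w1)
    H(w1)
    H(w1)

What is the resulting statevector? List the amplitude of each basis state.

The resulting statevector has amplitude sqrt(2)*exp(I*pi/4)/2 on |00>, sqrt(2)/2 on |01>, 0 on |10>, 0 on |11>. Key observation: the block from step 5 through step 10 cancels to the identity and can be dropped.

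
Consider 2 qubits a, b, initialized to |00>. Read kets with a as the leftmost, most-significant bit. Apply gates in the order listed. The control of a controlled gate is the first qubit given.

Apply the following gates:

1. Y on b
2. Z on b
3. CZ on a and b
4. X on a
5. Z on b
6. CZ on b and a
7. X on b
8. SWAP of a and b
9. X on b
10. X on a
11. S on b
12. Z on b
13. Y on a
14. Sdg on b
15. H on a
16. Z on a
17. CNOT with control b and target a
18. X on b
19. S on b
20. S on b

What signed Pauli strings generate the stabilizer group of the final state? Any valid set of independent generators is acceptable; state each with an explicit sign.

The final state is stabilized by the group generated by -XI, -IZ; other independent generating sets are equally valid.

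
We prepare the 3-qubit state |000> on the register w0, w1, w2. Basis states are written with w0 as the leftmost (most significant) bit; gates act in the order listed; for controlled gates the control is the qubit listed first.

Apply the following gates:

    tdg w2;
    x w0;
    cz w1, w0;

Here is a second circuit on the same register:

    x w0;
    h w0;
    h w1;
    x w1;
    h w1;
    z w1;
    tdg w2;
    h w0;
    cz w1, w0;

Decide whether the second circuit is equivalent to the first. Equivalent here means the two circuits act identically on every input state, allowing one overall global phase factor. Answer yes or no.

Yes, they are equivalent — the unitaries differ by at most a global phase.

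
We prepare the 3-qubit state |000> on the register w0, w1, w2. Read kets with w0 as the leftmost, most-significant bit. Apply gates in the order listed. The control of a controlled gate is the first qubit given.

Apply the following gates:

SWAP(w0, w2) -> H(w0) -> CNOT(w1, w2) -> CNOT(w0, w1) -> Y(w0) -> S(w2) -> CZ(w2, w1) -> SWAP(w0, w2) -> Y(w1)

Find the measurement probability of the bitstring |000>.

Outcome |000> occurs with probability 1/2.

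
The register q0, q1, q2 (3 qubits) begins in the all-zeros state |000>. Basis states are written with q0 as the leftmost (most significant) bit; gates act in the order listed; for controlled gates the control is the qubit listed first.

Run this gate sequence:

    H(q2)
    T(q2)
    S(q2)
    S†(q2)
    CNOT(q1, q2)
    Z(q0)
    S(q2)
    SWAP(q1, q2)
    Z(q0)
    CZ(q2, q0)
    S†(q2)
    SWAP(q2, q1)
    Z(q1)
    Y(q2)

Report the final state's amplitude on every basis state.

The resulting statevector has amplitude sqrt(2)*exp(I*pi/4)/2 on |000>, sqrt(2)*I/2 on |001>, and 0 on every other basis state.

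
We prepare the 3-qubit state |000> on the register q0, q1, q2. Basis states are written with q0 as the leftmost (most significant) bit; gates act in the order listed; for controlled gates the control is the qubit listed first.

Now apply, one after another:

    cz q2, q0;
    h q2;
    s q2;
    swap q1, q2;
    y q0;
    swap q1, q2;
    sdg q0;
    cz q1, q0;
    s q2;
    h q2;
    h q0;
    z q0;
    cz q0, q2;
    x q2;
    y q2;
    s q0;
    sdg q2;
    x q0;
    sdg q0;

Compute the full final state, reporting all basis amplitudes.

After the circuit, the state carries amplitude -sqrt(2)*I/2 on |001>, -sqrt(2)*I/2 on |101>, and 0 on every other basis state.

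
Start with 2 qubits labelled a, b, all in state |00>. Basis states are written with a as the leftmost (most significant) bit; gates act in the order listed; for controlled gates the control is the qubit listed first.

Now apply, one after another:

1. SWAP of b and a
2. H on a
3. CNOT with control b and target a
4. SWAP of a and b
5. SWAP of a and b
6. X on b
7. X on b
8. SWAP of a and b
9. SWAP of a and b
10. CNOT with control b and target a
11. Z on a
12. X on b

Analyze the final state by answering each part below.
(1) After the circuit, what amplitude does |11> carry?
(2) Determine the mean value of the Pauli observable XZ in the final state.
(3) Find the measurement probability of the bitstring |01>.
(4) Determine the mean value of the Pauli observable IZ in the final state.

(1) The amplitude on |11> is -sqrt(2)/2.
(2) The observable XZ averages to 1.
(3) A full measurement returns |01> with probability 1/2.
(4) The observable IZ averages to -1.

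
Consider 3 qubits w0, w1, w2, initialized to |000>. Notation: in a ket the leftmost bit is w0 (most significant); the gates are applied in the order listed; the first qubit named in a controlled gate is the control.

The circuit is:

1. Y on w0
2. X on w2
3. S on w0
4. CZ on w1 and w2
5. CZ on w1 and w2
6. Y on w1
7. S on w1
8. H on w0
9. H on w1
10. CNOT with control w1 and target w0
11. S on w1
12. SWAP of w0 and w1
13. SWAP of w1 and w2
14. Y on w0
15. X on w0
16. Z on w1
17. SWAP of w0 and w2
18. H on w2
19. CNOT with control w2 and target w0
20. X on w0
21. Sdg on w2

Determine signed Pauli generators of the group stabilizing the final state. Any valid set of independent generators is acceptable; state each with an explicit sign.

One valid set of independent stabilizer generators is -XII, -IIX, -IZI (any independent generating set of the same group is equally correct).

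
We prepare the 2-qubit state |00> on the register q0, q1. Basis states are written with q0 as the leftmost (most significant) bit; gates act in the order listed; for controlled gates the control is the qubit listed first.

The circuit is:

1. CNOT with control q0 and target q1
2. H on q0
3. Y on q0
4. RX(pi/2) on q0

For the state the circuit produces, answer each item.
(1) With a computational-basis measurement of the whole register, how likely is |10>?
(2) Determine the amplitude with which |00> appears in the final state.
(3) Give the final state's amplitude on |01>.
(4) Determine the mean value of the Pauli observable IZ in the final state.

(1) The probability of measuring |10> is 1/2.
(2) The final state's coefficient on |00> equals 1/2 - I/2.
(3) The amplitude on |01> is 0.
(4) The observable IZ averages to 1.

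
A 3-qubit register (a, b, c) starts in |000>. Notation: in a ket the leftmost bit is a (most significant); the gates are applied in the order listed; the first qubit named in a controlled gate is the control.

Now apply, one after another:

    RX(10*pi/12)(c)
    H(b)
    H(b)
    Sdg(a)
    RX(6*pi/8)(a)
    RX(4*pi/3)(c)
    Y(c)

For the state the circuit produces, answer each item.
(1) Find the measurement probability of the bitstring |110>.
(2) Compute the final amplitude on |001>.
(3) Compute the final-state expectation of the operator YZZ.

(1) A full measurement returns |110> with probability 0.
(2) The amplitude on |001> is -sqrt(6)*I*sqrt(2 - sqrt(2))/8 - sqrt(2)*I*sqrt(2 - sqrt(2))/8.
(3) The expectation value of YZZ is sqrt(6)/4.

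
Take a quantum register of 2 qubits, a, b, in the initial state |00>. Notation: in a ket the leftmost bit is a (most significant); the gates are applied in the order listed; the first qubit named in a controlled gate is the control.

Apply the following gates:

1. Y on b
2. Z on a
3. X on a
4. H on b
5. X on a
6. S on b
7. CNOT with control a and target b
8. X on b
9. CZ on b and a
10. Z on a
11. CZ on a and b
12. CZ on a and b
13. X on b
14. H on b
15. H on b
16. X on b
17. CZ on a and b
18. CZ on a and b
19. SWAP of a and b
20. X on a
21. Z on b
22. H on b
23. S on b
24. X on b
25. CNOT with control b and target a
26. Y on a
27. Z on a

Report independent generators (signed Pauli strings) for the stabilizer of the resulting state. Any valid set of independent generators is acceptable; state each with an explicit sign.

The final state is stabilized by the group generated by +YZ, +ZX; other independent generating sets are equally valid. Key observation: the block from step 11 through step 18 cancels to the identity and can be dropped.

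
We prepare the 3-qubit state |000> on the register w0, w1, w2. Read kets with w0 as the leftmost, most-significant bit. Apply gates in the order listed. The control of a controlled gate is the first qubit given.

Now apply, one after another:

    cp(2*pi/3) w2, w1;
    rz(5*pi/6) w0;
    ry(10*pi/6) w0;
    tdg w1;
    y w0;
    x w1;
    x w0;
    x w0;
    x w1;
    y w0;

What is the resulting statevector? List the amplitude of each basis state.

The final amplitudes are sqrt(3)*exp(7*I*pi/12)/2 on |000>, -exp(7*I*pi/12)/2 on |100>, and 0 on every other basis state. Key observation: steps 5-10 multiply out to the identity, so the circuit reduces to the remaining gates.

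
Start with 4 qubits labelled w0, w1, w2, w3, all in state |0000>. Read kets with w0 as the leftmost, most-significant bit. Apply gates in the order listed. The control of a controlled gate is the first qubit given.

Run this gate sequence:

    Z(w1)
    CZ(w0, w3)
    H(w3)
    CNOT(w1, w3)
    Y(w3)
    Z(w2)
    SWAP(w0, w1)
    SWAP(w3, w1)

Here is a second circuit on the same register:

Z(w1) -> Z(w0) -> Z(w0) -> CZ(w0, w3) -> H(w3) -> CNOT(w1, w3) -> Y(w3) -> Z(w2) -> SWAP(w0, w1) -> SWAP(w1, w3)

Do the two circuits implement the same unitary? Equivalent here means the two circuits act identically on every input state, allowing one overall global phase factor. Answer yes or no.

Yes — the two circuits implement the same unitary up to a global phase.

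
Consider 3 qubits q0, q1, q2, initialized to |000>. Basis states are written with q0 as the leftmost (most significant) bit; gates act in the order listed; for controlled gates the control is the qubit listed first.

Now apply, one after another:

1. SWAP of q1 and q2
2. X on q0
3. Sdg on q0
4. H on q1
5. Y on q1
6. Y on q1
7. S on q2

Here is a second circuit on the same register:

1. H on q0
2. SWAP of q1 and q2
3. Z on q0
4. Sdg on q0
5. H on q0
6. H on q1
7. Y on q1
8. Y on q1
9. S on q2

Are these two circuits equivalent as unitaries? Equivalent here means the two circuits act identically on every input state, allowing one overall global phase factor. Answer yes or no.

No — the two circuits implement different unitaries, even allowing a global phase.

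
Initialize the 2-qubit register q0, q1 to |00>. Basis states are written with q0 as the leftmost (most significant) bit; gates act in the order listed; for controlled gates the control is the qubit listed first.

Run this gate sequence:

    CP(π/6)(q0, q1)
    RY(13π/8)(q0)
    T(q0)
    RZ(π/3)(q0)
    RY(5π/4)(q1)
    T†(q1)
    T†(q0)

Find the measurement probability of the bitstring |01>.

Outcome |01> occurs with probability (sqrt(2) + 2)*(sqrt(2 - sqrt(2)) + 2)/16.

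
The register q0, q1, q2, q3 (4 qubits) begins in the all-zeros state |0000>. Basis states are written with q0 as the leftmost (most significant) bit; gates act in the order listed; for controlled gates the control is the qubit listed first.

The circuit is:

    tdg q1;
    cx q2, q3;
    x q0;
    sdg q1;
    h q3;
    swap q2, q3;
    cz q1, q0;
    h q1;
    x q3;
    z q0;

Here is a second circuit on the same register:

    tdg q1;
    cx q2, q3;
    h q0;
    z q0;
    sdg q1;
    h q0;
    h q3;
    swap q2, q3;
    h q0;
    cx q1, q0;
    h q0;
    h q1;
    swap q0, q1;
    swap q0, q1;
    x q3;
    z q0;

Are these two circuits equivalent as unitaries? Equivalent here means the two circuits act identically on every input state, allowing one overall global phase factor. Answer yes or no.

Yes — the two circuits implement the same unitary up to a global phase.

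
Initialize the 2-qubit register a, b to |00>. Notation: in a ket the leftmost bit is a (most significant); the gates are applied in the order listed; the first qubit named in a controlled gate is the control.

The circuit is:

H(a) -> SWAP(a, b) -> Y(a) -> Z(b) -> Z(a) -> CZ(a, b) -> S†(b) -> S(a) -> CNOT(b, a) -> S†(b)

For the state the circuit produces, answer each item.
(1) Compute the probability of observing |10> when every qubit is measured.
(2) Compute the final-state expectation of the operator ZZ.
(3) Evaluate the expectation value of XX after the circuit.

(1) Outcome |10> occurs with probability 1/2.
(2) In the final state, ZZ has expectation -1.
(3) In the final state, XX has expectation -1.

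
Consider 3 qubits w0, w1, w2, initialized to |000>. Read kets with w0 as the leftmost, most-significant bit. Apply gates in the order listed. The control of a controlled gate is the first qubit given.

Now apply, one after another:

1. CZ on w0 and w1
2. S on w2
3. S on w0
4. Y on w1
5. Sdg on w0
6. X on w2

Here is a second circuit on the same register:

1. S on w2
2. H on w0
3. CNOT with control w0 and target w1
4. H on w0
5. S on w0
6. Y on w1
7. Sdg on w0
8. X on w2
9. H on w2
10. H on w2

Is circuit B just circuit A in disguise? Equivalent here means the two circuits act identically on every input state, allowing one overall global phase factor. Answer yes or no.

No, they are not equivalent — no single phase factor reconciles the two unitaries.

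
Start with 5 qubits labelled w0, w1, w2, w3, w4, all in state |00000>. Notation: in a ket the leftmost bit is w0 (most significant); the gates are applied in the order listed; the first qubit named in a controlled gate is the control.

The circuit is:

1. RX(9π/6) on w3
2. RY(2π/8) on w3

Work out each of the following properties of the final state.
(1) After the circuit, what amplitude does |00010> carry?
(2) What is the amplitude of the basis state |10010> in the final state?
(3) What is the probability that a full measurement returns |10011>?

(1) The amplitude on |00010> is -sqrt(2)*sqrt(2 - sqrt(2))/4 - sqrt(2)*I*sqrt(sqrt(2) + 2)/4.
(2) |10010> carries amplitude 0 in the final state.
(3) A full measurement returns |10011> with probability 0.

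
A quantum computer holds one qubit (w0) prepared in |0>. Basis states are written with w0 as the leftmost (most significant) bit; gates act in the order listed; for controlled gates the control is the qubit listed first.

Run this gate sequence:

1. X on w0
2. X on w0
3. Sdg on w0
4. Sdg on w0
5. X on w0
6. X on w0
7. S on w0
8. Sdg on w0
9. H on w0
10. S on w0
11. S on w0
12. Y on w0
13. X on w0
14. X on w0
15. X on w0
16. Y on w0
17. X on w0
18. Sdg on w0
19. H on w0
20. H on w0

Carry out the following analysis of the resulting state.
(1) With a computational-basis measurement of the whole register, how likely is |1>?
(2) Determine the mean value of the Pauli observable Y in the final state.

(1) Outcome |1> occurs with probability 1/2. Key observation: steps 7-8 multiply out to the identity, so the circuit reduces to the remaining gates.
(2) In the final state, Y has expectation 1.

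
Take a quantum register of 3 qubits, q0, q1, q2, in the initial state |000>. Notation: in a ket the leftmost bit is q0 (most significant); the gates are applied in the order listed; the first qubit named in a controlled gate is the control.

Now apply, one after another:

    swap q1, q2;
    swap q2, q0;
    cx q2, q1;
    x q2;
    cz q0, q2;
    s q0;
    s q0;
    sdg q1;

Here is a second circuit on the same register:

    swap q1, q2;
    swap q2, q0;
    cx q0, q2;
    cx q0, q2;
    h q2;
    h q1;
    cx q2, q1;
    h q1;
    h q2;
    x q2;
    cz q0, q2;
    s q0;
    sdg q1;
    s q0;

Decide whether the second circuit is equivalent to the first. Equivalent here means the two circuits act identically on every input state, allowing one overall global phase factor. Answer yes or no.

No — the two circuits implement different unitaries, even allowing a global phase.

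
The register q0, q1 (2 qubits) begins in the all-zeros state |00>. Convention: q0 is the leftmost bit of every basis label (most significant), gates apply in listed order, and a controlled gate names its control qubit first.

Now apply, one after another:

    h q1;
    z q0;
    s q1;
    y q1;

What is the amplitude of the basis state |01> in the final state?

The final state's coefficient on |01> equals sqrt(2)*I/2.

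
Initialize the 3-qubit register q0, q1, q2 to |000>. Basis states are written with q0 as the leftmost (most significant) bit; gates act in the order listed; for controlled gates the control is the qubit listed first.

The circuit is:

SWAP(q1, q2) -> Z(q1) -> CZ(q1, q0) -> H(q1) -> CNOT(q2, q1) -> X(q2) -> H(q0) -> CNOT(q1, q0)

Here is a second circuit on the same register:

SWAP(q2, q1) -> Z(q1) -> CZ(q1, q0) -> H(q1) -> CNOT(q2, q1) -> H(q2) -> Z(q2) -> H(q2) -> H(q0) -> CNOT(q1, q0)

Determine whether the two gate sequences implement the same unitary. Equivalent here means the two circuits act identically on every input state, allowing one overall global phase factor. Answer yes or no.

Yes, they are equivalent — the unitaries differ by at most a global phase.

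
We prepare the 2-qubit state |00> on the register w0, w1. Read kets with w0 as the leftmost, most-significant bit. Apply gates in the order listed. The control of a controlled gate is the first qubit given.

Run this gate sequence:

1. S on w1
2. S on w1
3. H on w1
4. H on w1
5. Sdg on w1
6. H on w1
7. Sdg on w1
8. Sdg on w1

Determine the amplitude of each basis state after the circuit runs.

The final amplitudes are sqrt(2)/2 on |00>, -sqrt(2)/2 on |01>, 0 on |10>, 0 on |11>.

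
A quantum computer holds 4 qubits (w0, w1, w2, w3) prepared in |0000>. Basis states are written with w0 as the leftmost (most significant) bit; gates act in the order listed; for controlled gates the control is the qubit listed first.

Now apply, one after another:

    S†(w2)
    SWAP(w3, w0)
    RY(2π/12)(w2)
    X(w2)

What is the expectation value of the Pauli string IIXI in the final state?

The expectation value of IIXI is 1/2.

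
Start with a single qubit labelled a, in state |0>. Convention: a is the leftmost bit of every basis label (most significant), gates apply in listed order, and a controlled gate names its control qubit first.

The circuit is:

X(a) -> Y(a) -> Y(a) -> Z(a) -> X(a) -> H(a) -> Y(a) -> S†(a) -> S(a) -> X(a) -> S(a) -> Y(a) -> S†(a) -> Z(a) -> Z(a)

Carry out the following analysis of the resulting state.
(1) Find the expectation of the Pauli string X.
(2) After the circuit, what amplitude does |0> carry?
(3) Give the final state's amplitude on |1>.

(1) The observable X averages to -1.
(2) The amplitude on |0> is sqrt(2)*I/2.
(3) |1> carries amplitude -sqrt(2)*I/2 in the final state.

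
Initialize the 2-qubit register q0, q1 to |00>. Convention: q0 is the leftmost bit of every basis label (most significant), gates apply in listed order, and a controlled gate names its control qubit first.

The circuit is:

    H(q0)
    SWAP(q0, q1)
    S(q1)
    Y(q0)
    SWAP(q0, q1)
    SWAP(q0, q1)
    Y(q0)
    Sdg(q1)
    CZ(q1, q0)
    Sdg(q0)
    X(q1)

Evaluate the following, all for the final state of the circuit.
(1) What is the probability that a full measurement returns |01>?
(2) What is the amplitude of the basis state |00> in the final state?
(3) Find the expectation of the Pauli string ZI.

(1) Outcome |01> occurs with probability 1/2.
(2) The amplitude on |00> is sqrt(2)/2.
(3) The expectation value of ZI is 1.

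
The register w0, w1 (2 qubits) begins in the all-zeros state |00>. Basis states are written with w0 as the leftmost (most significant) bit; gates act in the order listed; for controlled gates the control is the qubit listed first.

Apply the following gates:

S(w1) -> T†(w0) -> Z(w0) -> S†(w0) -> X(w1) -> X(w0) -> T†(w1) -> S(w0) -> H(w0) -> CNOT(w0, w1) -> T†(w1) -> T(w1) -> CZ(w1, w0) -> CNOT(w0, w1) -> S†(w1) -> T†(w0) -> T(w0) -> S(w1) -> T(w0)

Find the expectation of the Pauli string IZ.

In the final state, IZ has expectation -1. Key observation: gates 15-18 undo each other exactly, leaving only the rest of the circuit to track.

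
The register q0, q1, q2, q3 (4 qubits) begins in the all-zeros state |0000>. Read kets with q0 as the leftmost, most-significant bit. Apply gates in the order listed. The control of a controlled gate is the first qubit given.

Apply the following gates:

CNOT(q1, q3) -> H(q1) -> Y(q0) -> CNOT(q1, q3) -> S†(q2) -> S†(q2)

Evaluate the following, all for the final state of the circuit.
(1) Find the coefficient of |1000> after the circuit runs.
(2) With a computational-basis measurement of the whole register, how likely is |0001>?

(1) |1000> carries amplitude sqrt(2)*I/2 in the final state.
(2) A full measurement returns |0001> with probability 0.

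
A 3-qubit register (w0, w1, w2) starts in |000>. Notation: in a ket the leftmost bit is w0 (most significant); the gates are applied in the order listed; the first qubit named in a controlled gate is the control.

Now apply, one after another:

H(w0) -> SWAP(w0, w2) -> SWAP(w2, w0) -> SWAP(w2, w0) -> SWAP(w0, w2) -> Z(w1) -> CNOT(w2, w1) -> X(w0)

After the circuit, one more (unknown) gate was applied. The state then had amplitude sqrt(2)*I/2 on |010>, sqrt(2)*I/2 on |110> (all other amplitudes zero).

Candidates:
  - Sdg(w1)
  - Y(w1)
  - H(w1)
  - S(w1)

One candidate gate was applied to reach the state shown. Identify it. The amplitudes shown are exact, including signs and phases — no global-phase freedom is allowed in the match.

It was Y(w1) that produced the state shown. Key observation: gates 2-5 undo each other exactly, leaving only the rest of the circuit to track.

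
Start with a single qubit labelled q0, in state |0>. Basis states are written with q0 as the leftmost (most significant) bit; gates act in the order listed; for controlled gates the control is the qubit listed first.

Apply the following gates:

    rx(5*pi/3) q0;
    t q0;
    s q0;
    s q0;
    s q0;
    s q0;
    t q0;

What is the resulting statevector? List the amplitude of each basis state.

The final amplitudes are -sqrt(3)/2 on |0>, 1/2 on |1>. Key observation: gates 3-6 undo each other exactly, leaving only the rest of the circuit to track.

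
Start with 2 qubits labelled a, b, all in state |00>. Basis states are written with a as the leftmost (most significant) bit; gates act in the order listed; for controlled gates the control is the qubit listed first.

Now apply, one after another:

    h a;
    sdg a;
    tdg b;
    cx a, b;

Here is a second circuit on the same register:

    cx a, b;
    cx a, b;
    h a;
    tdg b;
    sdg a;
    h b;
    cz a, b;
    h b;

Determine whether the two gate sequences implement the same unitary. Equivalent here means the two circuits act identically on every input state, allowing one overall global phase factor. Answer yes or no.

Yes: on every input state the two circuits agree up to one overall phase factor.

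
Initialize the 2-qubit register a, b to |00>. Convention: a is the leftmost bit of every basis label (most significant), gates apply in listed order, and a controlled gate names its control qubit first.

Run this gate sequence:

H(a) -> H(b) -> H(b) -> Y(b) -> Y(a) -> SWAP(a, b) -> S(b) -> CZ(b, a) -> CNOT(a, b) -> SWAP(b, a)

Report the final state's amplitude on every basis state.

After the circuit, the state carries amplitude 0 on |00>, sqrt(2)*I/2 on |01>, 0 on |10>, sqrt(2)/2 on |11>.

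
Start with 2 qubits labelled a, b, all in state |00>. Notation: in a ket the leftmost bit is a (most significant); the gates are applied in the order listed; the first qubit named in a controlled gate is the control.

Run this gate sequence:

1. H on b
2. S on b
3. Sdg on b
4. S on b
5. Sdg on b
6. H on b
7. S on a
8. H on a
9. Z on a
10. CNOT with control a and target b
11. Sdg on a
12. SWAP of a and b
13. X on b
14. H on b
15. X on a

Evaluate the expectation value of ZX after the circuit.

The expectation value of ZX is 1.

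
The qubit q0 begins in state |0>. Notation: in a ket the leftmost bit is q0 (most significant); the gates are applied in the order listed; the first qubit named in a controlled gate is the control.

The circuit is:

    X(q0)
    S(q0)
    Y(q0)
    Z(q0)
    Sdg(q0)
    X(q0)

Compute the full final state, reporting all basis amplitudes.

The resulting statevector has amplitude 0 on |0>, 1 on |1>.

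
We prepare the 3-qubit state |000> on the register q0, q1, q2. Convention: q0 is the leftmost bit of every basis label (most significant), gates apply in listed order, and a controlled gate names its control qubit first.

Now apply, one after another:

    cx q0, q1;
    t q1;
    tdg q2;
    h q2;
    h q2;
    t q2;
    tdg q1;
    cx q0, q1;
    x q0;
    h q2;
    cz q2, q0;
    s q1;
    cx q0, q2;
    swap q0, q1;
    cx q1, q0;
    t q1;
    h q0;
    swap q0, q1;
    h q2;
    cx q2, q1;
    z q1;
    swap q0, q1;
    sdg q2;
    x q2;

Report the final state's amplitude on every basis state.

The final amplitudes are -sqrt(2)*exp(3*I*pi/4)/2 on |010>, -sqrt(2)*exp(3*I*pi/4)/2 on |110>, and 0 on every other basis state. Key observation: steps 1-8 multiply out to the identity, so the circuit reduces to the remaining gates.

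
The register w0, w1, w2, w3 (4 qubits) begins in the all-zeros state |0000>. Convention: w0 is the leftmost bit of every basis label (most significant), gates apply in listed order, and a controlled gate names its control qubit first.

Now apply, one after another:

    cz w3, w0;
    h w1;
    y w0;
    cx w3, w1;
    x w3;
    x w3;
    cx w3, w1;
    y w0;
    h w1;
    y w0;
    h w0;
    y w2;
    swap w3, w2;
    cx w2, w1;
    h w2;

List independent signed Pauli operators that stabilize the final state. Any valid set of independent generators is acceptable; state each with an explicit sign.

One valid set of independent stabilizer generators is -XIII, +IIXI, +IZII, -IIIZ (any independent generating set of the same group is equally correct). Key observation: gates 2-9 undo each other exactly, leaving only the rest of the circuit to track.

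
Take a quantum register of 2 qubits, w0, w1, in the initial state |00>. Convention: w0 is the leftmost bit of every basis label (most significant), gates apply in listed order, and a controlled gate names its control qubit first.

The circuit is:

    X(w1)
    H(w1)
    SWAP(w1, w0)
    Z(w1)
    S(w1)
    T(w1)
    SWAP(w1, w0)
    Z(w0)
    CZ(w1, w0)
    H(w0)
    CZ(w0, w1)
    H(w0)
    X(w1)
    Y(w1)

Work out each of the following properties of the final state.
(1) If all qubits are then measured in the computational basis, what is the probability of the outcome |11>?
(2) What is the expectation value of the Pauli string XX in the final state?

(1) A full measurement returns |11> with probability 1/2.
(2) The observable XX averages to 1.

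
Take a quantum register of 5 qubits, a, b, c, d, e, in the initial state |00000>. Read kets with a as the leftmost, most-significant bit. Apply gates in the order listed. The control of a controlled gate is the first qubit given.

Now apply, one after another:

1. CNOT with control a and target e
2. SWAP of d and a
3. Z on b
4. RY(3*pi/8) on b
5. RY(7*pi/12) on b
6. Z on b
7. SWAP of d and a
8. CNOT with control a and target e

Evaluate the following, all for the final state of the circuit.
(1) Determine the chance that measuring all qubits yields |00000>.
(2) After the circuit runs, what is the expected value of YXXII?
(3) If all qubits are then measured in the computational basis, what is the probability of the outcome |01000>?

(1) The probability of measuring |00000> is -sqrt(6)*sin(3*pi/16)*cos(3*pi/16)/4 - sqrt(3)*sqrt(1/2 - sqrt(2)/4)*sqrt(sqrt(2)/4 + 1/2)*cos(3*pi/16)**2/2 - sqrt(1/2 - sqrt(2)/4)*sqrt(sqrt(2)/4 + 1/2)*sin(3*pi/16)*cos(3*pi/16) - sqrt(2)*sin(3*pi/16)**2/8 + sqrt(3)*sqrt(1/2 - sqrt(2)/4)*sqrt(sqrt(2)/4 + 1/2)*sin(3*pi/16)**2/2 + sqrt(2)*cos(3*pi/16)**2/8 + sin(3*pi/16)**2/2 + cos(3*pi/16)**2/2.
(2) The expectation value of YXXII is 0.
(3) The probability of measuring |01000> is -sqrt(2)*cos(3*pi/16)**2/8 - sqrt(3)*sqrt(1/2 - sqrt(2)/4)*sqrt(sqrt(2)/4 + 1/2)*sin(3*pi/16)**2/2 + sqrt(2)*sin(3*pi/16)**2/8 + sin(3*pi/16)**2/2 + sqrt(1/2 - sqrt(2)/4)*sqrt(sqrt(2)/4 + 1/2)*sin(3*pi/16)*cos(3*pi/16) + sqrt(3)*sqrt(1/2 - sqrt(2)/4)*sqrt(sqrt(2)/4 + 1/2)*cos(3*pi/16)**2/2 + sqrt(6)*sin(3*pi/16)*cos(3*pi/16)/4 + cos(3*pi/16)**2/2.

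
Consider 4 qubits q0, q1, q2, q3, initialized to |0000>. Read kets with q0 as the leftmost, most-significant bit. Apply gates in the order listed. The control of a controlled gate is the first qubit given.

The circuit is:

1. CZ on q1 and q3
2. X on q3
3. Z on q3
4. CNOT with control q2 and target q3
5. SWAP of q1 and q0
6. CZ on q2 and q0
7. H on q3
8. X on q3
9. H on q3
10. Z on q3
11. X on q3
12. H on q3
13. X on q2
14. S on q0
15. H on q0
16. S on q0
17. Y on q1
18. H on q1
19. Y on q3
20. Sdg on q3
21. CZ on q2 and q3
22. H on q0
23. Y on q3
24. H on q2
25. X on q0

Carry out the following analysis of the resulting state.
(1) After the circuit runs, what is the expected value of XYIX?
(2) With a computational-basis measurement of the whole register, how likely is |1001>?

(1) The observable XYIX averages to 0.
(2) The probability of measuring |1001> is 1/16.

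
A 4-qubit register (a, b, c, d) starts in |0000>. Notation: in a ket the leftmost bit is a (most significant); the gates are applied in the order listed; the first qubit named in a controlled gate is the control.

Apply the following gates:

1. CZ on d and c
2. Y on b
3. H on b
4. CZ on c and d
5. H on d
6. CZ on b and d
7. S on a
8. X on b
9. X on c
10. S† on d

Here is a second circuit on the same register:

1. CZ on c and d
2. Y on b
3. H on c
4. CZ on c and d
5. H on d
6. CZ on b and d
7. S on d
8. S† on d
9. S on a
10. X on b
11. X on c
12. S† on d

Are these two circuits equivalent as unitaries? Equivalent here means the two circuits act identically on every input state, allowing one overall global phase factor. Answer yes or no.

No, they are not equivalent — no single phase factor reconciles the two unitaries.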